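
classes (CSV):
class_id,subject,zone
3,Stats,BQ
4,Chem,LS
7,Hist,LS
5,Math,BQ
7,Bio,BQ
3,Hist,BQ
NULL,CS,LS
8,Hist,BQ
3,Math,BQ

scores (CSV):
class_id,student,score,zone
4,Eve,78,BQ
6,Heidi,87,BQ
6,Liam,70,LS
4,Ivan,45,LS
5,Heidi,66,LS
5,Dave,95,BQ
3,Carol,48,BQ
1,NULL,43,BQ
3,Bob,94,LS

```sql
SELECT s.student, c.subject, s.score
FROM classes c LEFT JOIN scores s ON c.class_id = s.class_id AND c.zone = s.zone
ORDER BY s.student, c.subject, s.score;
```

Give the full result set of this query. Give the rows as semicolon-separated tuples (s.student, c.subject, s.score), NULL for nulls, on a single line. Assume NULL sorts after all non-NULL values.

(Carol, Hist, 48); (Carol, Math, 48); (Carol, Stats, 48); (Dave, Math, 95); (Ivan, Chem, 45); (NULL, Bio, NULL); (NULL, CS, NULL); (NULL, Hist, NULL); (NULL, Hist, NULL)

LEFT JOIN keeps every row from `classes`; unmatched rows get NULL for `scores`'s columns.
Matching on c.class_id = s.class_id AND c.zone = s.zone. A NULL in a compared column never satisfies the condition.
- c[0] class_id=3, zone=BQ → 1 match(es) in s → 1 row(s).
- c[1] class_id=4, zone=LS → 1 match(es) in s → 1 row(s).
- c[2] class_id=7, zone=LS → no match; kept with NULLs on the s side.
- c[3] class_id=5, zone=BQ → 1 match(es) in s → 1 row(s).
- c[4] class_id=7, zone=BQ → no match; kept with NULLs on the s side.
- c[5] class_id=3, zone=BQ → 1 match(es) in s → 1 row(s).
- c[6] class_id=NULL, zone=LS → no match; kept with NULLs on the s side.
- c[7] class_id=8, zone=BQ → no match; kept with NULLs on the s side.
- c[8] class_id=3, zone=BQ → 1 match(es) in s → 1 row(s).
After projecting and ordering:
s.student | c.subject | s.score
Carol | Hist | 48
Carol | Math | 48
Carol | Stats | 48
Dave | Math | 95
Ivan | Chem | 45
NULL | Bio | NULL
NULL | CS | NULL
NULL | Hist | NULL
NULL | Hist | NULL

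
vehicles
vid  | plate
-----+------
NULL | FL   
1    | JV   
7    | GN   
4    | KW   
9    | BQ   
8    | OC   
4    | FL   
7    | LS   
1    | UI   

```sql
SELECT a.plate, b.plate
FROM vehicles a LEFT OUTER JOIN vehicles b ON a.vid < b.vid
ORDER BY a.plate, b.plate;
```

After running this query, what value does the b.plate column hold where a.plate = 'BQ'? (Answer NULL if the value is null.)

NULL

LEFT JOIN keeps every row from `vehicles a`; unmatched rows get NULL for `vehicles b`'s columns.
Matching on a.vid < b.vid. A NULL in a compared column never satisfies the condition.
- a[0] vid=NULL → no match; kept with NULLs on the b side.
- a[1] vid=1 → 6 match(es) in b → 6 row(s).
- a[2] vid=7 → 2 match(es) in b → 2 row(s).
- a[3] vid=4 → 4 match(es) in b → 4 row(s).
- a[4] vid=9 → no match; kept with NULLs on the b side.
- a[5] vid=8 → 1 match(es) in b → 1 row(s).
- a[6] vid=4 → 4 match(es) in b → 4 row(s).
- a[7] vid=7 → 2 match(es) in b → 2 row(s).
- a[8] vid=1 → 6 match(es) in b → 6 row(s).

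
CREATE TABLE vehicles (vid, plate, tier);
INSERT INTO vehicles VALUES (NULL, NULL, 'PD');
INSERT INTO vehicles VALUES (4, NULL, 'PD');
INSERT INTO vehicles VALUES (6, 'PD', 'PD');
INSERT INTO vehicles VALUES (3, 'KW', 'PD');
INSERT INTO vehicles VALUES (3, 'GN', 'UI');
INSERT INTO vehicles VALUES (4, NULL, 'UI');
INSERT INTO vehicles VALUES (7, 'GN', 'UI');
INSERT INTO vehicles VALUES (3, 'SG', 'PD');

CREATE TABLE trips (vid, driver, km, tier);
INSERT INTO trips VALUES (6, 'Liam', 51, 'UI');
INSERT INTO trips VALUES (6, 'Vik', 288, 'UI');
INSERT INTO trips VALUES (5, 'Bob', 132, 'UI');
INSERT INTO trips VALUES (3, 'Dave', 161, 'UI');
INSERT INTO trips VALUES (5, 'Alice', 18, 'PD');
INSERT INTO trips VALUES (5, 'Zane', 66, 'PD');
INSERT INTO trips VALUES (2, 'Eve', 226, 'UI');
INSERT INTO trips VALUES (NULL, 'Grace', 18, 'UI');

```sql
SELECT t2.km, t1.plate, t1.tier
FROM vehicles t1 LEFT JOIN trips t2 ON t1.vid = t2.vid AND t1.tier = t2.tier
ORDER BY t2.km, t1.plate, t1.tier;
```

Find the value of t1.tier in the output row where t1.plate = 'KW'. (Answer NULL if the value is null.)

PD

LEFT JOIN keeps every row from `vehicles`; unmatched rows get NULL for `trips`'s columns.
Matching on t1.vid = t2.vid AND t1.tier = t2.tier. A NULL in a compared column never satisfies the condition.
Matched pairs: 1; unmatched t1 rows kept: 7.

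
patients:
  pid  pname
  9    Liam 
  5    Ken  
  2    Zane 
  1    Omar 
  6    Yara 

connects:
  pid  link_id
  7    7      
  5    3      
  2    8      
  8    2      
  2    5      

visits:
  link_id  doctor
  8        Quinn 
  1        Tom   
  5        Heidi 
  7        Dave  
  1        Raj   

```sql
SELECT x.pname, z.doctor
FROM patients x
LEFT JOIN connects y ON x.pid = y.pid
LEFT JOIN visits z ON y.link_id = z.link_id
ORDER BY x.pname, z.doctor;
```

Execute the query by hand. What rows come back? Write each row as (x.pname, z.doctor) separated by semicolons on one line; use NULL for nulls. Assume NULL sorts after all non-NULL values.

(Ken, NULL); (Liam, NULL); (Omar, NULL); (Yara, NULL); (Zane, Heidi); (Zane, Quinn)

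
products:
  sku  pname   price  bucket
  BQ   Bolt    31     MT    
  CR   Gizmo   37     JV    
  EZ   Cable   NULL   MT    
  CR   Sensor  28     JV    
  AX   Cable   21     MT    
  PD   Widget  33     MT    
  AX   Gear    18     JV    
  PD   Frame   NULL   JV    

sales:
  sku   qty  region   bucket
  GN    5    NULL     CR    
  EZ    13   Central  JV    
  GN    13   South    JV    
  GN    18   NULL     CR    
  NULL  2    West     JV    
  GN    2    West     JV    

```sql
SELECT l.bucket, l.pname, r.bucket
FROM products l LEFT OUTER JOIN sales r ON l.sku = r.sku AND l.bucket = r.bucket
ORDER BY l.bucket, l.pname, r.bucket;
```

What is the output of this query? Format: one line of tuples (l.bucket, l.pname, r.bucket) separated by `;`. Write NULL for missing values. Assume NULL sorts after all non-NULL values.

(JV, Frame, NULL); (JV, Gear, NULL); (JV, Gizmo, NULL); (JV, Sensor, NULL); (MT, Bolt, NULL); (MT, Cable, NULL); (MT, Cable, NULL); (MT, Widget, NULL)

LEFT JOIN keeps every row from `products`; unmatched rows get NULL for `sales`'s columns.
Matching on l.sku = r.sku AND l.bucket = r.bucket. A NULL in a compared column never satisfies the condition.
Matched pairs: 0; unmatched l rows kept: 8.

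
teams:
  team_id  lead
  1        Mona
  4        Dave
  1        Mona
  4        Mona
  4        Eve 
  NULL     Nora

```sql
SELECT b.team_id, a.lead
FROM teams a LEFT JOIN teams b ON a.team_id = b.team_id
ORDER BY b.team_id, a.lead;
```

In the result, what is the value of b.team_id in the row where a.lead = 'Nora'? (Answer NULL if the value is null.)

LEFT JOIN keeps every row from `teams a`; unmatched rows get NULL for `teams b`'s columns.
Matching on a.team_id = b.team_id. A NULL in a compared column never satisfies the condition.
Matched pairs: 13; unmatched a rows kept: 1.

NULL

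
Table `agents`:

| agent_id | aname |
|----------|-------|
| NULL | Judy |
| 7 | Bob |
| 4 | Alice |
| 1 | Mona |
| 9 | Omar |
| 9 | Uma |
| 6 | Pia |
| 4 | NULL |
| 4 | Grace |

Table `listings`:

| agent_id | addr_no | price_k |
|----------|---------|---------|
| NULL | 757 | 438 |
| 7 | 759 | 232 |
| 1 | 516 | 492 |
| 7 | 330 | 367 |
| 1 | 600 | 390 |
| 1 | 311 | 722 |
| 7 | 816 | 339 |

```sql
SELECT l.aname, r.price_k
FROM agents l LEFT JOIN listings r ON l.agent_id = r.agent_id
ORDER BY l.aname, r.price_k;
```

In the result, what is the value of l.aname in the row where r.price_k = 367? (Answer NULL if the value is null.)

LEFT JOIN keeps every row from `agents`; unmatched rows get NULL for `listings`'s columns.
Matching on l.agent_id = r.agent_id. A NULL in a compared column never satisfies the condition.
- l[0] agent_id=NULL → no match; kept with NULLs on the r side.
- l[1] agent_id=7 → 3 match(es) in r → 3 row(s).
- l[2] agent_id=4 → no match; kept with NULLs on the r side.
- l[3] agent_id=1 → 3 match(es) in r → 3 row(s).
- l[4] agent_id=9 → no match; kept with NULLs on the r side.
- l[5] agent_id=9 → no match; kept with NULLs on the r side.
- l[6] agent_id=6 → no match; kept with NULLs on the r side.
- l[7] agent_id=4 → no match; kept with NULLs on the r side.
- l[8] agent_id=4 → no match; kept with NULLs on the r side.

Bob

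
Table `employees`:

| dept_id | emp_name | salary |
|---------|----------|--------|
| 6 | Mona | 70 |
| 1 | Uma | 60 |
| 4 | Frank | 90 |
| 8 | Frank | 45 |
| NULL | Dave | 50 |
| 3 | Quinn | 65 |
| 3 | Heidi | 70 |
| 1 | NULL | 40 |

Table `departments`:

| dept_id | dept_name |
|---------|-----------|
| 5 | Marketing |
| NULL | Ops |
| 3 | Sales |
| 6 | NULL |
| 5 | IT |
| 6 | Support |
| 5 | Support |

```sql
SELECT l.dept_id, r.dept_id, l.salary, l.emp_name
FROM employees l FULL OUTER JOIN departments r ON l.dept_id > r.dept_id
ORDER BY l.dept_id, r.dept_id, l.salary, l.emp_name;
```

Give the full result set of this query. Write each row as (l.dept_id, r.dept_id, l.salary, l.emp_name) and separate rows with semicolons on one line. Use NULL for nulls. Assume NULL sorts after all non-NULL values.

(1, NULL, 40, NULL); (1, NULL, 60, Uma); (3, NULL, 65, Quinn); (3, NULL, 70, Heidi); (4, 3, 90, Frank); (6, 3, 70, Mona); (6, 5, 70, Mona); (6, 5, 70, Mona); (6, 5, 70, Mona); (8, 3, 45, Frank); (8, 5, 45, Frank); (8, 5, 45, Frank); (8, 5, 45, Frank); (8, 6, 45, Frank); (8, 6, 45, Frank); (NULL, NULL, 50, Dave); (NULL, NULL, NULL, NULL)

FULL OUTER JOIN keeps every row from both sides; unmatched rows get NULL for the other side's columns.
Matching on l.dept_id > r.dept_id. A NULL in a compared column never satisfies the condition.
Matched pairs: 11; unmatched l rows kept: 5; unmatched r rows kept: 1.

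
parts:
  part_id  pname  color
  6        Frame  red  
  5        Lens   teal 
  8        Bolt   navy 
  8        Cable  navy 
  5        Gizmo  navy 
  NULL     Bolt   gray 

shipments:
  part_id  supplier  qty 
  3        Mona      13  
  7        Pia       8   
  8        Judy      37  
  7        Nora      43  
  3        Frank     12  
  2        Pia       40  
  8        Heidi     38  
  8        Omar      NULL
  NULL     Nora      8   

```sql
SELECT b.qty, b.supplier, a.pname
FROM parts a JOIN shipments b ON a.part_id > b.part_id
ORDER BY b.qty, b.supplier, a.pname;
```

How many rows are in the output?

19

INNER JOIN keeps only pairs where the ON condition holds.
Matching on a.part_id > b.part_id. A NULL in a compared column never satisfies the condition.
Matched pairs: 19.
Total: 19 rows.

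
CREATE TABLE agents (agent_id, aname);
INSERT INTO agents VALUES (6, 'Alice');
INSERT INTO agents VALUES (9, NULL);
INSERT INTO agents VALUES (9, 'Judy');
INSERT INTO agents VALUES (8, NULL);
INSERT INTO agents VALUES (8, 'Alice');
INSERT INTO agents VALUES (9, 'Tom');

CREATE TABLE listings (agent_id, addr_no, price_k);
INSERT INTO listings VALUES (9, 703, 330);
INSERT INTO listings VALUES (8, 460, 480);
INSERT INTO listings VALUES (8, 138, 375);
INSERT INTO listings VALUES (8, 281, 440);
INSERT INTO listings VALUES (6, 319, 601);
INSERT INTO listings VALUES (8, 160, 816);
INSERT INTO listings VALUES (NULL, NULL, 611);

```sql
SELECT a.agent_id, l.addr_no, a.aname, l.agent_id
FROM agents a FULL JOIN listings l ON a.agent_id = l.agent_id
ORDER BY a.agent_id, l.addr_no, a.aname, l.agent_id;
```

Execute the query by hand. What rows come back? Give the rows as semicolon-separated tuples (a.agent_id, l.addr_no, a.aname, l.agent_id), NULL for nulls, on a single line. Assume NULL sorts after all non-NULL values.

FULL OUTER JOIN keeps every row from both sides; unmatched rows get NULL for the other side's columns.
Matching on a.agent_id = l.agent_id. A NULL in a compared column never satisfies the condition.
- agent_id=6: 1 matching l row(s), so 1 row(s) emitted.
- agent_id=9: 1 matching l row(s), so 1 row(s) emitted.
- agent_id=9: 1 matching l row(s), so 1 row(s) emitted.
- agent_id=8: 4 matching l row(s), so 4 row(s) emitted.
- agent_id=8: 4 matching l row(s), so 4 row(s) emitted.
- agent_id=9: 1 matching l row(s), so 1 row(s) emitted.
- 1 row(s) from l found no a partner → padded with NULL.

(6, 319, Alice, 6); (8, 138, Alice, 8); (8, 138, NULL, 8); (8, 160, Alice, 8); (8, 160, NULL, 8); (8, 281, Alice, 8); (8, 281, NULL, 8); (8, 460, Alice, 8); (8, 460, NULL, 8); (9, 703, Judy, 9); (9, 703, Tom, 9); (9, 703, NULL, 9); (NULL, NULL, NULL, NULL)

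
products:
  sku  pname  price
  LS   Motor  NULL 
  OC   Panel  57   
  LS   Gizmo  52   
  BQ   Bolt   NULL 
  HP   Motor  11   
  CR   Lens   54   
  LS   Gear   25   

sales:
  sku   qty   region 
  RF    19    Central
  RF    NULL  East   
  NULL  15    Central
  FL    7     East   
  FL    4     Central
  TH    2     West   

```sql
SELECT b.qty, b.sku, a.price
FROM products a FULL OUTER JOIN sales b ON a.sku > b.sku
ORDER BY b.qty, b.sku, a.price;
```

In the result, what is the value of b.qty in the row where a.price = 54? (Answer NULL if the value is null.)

NULL

FULL OUTER JOIN keeps every row from both sides; unmatched rows get NULL for the other side's columns.
Matching on a.sku > b.sku. A NULL in a compared column never satisfies the condition.
- a row (sku=LS): matches 2 b row(s) → 2 output row(s).
- a row (sku=OC): matches 2 b row(s) → 2 output row(s).
- a row (sku=LS): matches 2 b row(s) → 2 output row(s).
- a row (sku=BQ): no match → kept, b columns NULL.
- a row (sku=HP): matches 2 b row(s) → 2 output row(s).
- a row (sku=CR): no match → kept, b columns NULL.
- a row (sku=LS): matches 2 b row(s) → 2 output row(s).
- 4 b row(s) had no a match → kept, a columns NULL.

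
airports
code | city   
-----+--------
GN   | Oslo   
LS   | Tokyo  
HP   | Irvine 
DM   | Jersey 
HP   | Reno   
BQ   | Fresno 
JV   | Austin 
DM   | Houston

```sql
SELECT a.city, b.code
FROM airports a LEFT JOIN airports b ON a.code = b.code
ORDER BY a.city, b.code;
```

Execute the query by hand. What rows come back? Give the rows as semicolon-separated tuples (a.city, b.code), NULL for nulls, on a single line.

(Austin, JV); (Fresno, BQ); (Houston, DM); (Houston, DM); (Irvine, HP); (Irvine, HP); (Jersey, DM); (Jersey, DM); (Oslo, GN); (Reno, HP); (Reno, HP); (Tokyo, LS)

LEFT JOIN keeps every row from `airports a`; unmatched rows get NULL for `airports b`'s columns.
Matching on a.code = b.code.
Matched pairs: 12; unmatched a rows kept: 0.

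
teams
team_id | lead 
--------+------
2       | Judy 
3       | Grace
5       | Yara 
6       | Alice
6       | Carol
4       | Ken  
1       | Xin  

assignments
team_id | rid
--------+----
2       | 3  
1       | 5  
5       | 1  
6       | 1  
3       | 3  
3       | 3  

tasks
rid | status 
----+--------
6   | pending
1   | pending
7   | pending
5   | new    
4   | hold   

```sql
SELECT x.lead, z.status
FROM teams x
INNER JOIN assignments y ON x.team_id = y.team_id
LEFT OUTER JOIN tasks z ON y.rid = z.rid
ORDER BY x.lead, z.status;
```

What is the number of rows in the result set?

Evaluate left to right. First `teams x INNER JOIN assignments y` on team_id: 7 row(s).
Then LEFT JOIN `tasks z` on rid: each of those 7 rows is kept; rows whose y.rid has no match in z get NULL for z's columns.
Result: 7 row(s).

7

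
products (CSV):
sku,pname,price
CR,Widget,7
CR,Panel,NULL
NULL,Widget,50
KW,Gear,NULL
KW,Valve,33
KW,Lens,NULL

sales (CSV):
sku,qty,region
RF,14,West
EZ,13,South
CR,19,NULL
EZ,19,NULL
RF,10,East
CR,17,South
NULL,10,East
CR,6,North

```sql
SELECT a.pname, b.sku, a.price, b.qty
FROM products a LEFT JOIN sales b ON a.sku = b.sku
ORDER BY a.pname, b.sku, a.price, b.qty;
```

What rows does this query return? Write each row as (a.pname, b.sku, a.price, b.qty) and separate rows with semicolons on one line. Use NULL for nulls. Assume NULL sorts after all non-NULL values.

LEFT JOIN keeps every row from `products`; unmatched rows get NULL for `sales`'s columns.
Matching on a.sku = b.sku. A NULL in a compared column never satisfies the condition.
Matched pairs: 6; unmatched a rows kept: 4.

(Gear, NULL, NULL, NULL); (Lens, NULL, NULL, NULL); (Panel, CR, NULL, 6); (Panel, CR, NULL, 17); (Panel, CR, NULL, 19); (Valve, NULL, 33, NULL); (Widget, CR, 7, 6); (Widget, CR, 7, 17); (Widget, CR, 7, 19); (Widget, NULL, 50, NULL)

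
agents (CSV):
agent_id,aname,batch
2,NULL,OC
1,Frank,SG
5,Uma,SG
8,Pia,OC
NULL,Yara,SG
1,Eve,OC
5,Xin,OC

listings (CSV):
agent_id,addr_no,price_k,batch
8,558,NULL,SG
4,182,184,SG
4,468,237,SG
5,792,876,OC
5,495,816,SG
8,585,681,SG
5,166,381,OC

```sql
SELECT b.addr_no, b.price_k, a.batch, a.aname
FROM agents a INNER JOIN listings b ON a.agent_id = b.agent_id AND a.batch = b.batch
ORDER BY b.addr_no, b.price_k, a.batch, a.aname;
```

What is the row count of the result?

INNER JOIN keeps only pairs where the ON condition holds.
Matching on a.agent_id = b.agent_id AND a.batch = b.batch. A NULL in a compared column never satisfies the condition.
- a row (agent_id=2, batch=OC): no match → dropped.
- a row (agent_id=1, batch=SG): no match → dropped.
- a row (agent_id=5, batch=SG): matches 1 b row(s) → 1 output row(s).
- a row (agent_id=8, batch=OC): no match → dropped.
- a row (agent_id=NULL, batch=SG): no match → dropped.
- a row (agent_id=1, batch=OC): no match → dropped.
- a row (agent_id=5, batch=OC): matches 2 b row(s) → 2 output row(s).
Total: 3 rows.

3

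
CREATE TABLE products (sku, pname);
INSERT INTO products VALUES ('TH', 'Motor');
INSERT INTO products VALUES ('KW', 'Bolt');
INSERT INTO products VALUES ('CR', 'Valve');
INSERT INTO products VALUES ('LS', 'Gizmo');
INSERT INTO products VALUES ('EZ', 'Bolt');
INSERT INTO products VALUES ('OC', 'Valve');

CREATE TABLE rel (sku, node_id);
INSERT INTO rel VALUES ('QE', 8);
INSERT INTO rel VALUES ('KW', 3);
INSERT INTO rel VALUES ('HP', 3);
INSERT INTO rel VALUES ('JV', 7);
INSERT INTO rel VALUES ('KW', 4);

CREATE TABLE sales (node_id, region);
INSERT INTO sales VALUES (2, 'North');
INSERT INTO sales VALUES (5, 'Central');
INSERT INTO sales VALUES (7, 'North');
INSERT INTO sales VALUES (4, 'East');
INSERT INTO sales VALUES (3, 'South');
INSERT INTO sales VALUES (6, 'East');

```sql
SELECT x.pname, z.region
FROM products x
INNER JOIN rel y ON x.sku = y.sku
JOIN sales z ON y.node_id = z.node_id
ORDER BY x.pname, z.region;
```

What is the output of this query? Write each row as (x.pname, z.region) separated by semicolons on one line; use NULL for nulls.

(Bolt, East); (Bolt, South)

Evaluate left to right. First `products x INNER JOIN rel y` on sku: 2 row(s).
Then INNER JOIN `sales z` on node_id: keep only rows whose y.node_id appears in z.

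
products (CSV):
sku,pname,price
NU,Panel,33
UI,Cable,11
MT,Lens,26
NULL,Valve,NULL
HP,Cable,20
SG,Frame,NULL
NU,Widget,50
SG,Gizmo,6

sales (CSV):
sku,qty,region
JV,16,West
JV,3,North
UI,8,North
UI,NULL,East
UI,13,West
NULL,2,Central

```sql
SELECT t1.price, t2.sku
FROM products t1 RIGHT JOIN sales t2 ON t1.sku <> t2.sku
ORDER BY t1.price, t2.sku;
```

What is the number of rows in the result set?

RIGHT JOIN keeps every row from `sales`; unmatched rows get NULL for `products`'s columns.
Matching on t1.sku <> t2.sku. A NULL in a compared column never satisfies the condition.
Matched pairs: 32; unmatched t2 rows kept: 1.
Total: 32 matched + 1 padded = 33 rows.

33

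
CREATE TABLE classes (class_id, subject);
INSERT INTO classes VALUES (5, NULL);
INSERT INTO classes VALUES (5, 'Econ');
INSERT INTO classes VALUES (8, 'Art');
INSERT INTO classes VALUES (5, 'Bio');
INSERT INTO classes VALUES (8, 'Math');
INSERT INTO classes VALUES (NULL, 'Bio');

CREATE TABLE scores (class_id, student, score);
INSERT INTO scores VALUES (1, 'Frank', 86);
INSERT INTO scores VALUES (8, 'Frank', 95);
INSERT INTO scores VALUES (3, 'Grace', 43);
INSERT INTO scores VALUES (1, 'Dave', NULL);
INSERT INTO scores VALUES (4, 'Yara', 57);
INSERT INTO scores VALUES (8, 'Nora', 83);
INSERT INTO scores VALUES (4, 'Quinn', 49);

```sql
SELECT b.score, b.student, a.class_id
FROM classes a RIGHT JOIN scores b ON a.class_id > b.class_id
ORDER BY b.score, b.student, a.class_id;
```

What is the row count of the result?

27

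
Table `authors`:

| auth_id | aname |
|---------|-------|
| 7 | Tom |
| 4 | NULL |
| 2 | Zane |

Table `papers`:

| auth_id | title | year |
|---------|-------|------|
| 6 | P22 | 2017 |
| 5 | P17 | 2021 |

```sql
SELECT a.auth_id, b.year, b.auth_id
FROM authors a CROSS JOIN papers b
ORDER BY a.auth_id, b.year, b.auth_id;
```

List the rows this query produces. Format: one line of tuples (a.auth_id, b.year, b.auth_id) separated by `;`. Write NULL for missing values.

(2, 2017, 6); (2, 2021, 5); (4, 2017, 6); (4, 2021, 5); (7, 2017, 6); (7, 2021, 5)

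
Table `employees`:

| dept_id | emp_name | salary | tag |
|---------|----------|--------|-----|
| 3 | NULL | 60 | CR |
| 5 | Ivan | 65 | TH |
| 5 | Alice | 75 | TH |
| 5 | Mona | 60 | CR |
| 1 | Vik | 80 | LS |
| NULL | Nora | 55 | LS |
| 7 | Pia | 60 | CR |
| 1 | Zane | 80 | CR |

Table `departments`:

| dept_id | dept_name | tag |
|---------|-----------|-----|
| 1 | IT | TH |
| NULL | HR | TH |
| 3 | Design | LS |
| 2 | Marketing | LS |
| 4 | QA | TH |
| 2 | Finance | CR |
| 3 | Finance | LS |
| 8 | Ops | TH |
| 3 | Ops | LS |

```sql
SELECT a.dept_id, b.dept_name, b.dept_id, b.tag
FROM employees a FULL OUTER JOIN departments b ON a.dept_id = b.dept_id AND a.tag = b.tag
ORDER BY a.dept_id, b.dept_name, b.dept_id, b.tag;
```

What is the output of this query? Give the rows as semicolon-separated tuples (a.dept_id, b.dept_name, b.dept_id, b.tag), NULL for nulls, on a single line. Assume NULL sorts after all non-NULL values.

(1, NULL, NULL, NULL); (1, NULL, NULL, NULL); (3, NULL, NULL, NULL); (5, NULL, NULL, NULL); (5, NULL, NULL, NULL); (5, NULL, NULL, NULL); (7, NULL, NULL, NULL); (NULL, Design, 3, LS); (NULL, Finance, 2, CR); (NULL, Finance, 3, LS); (NULL, HR, NULL, TH); (NULL, IT, 1, TH); (NULL, Marketing, 2, LS); (NULL, Ops, 3, LS); (NULL, Ops, 8, TH); (NULL, QA, 4, TH); (NULL, NULL, NULL, NULL)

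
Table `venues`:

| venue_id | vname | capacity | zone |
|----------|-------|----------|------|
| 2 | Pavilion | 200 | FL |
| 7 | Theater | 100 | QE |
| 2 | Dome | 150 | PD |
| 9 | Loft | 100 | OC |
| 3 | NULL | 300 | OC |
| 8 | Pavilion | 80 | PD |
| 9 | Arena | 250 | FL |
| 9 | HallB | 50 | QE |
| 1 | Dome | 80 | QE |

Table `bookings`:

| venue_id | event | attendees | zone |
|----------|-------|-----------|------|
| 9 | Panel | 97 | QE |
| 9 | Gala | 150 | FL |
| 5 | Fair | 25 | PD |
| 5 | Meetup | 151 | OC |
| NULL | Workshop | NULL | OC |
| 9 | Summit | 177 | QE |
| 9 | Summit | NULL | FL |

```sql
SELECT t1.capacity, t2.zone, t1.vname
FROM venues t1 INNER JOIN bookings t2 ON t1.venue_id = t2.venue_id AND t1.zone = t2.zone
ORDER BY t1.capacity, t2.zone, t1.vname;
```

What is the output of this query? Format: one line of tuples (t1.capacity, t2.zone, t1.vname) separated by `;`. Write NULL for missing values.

(50, QE, HallB); (50, QE, HallB); (250, FL, Arena); (250, FL, Arena)

INNER JOIN keeps only pairs where the ON condition holds.
Matching on t1.venue_id = t2.venue_id AND t1.zone = t2.zone. A NULL in a compared column never satisfies the condition.
- t1[0] venue_id=2, zone=FL → no match; dropped.
- t1[1] venue_id=7, zone=QE → no match; dropped.
- t1[2] venue_id=2, zone=PD → no match; dropped.
- t1[3] venue_id=9, zone=OC → no match; dropped.
- t1[4] venue_id=3, zone=OC → no match; dropped.
- t1[5] venue_id=8, zone=PD → no match; dropped.
- t1[6] venue_id=9, zone=FL → 2 match(es) in t2 → 2 row(s).
- t1[7] venue_id=9, zone=QE → 2 match(es) in t2 → 2 row(s).
- t1[8] venue_id=1, zone=QE → no match; dropped.
After projecting and ordering:
t1.capacity | t2.zone | t1.vname
50 | QE | HallB
50 | QE | HallB
250 | FL | Arena
250 | FL | Arena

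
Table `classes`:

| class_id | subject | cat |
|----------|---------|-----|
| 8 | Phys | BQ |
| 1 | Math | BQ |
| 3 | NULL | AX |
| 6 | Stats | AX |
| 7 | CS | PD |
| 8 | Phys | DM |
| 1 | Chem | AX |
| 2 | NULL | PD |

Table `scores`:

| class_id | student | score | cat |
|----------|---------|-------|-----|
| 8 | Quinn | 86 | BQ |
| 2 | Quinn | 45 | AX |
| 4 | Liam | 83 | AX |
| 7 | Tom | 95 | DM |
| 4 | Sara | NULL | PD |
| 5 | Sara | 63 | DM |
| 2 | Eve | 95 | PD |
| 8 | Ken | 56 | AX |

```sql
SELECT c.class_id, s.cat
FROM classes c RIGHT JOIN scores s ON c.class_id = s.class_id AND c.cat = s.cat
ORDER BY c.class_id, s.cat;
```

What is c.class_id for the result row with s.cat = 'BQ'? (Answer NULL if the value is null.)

RIGHT JOIN keeps every row from `scores`; unmatched rows get NULL for `classes`'s columns.
Matching on c.class_id = s.class_id AND c.cat = s.cat.
Matched pairs: 2; unmatched s rows kept: 6.

8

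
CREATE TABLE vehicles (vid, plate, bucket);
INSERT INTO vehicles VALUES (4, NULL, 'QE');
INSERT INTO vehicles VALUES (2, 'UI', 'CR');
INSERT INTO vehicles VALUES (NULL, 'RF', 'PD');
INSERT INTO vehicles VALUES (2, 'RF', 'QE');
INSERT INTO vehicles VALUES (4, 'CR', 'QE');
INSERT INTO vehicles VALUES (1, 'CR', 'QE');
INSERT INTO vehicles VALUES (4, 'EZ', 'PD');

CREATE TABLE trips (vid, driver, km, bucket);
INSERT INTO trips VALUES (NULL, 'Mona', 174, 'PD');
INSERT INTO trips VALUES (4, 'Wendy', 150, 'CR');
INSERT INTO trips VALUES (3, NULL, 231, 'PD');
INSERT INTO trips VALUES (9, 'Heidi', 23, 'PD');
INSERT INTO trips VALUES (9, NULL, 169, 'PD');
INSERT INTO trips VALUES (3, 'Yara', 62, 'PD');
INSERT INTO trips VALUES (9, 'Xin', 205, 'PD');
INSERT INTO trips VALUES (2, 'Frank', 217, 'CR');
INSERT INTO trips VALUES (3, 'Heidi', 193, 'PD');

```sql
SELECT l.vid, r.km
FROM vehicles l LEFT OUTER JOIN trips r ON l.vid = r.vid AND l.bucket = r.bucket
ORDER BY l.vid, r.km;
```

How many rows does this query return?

LEFT JOIN keeps every row from `vehicles`; unmatched rows get NULL for `trips`'s columns.
Matching on l.vid = r.vid AND l.bucket = r.bucket. A NULL in a compared column never satisfies the condition.
Matched pairs: 1; unmatched l rows kept: 6.
Total: 1 matched + 6 padded = 7 rows.

7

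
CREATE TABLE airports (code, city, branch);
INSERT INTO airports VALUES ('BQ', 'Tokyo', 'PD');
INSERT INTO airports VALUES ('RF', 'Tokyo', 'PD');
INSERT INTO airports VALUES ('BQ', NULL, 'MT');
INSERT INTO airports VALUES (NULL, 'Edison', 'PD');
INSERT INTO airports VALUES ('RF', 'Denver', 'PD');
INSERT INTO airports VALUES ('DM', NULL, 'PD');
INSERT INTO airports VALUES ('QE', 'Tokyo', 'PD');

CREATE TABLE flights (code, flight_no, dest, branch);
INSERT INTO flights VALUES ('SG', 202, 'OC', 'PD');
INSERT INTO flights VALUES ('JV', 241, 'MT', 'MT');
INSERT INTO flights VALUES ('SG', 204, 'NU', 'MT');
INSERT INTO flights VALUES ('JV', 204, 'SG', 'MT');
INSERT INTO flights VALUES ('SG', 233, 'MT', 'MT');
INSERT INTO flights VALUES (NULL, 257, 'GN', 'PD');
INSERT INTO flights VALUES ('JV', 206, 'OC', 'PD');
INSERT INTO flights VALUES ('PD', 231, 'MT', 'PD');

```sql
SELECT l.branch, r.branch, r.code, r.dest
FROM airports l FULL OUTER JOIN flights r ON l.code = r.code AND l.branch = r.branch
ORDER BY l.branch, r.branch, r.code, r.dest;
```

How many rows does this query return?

15

FULL OUTER JOIN keeps every row from both sides; unmatched rows get NULL for the other side's columns.
Matching on l.code = r.code AND l.branch = r.branch. A NULL in a compared column never satisfies the condition.
- l row (code=BQ, branch=PD): no match → kept, r columns NULL.
- l row (code=RF, branch=PD): no match → kept, r columns NULL.
- l row (code=BQ, branch=MT): no match → kept, r columns NULL.
- l row (code=NULL, branch=PD): no match → kept, r columns NULL.
- l row (code=RF, branch=PD): no match → kept, r columns NULL.
- l row (code=DM, branch=PD): no match → kept, r columns NULL.
- l row (code=QE, branch=PD): no match → kept, r columns NULL.
- 8 r row(s) had no l match → kept, l columns NULL.
Total: 0 matched + 15 padded = 15 rows.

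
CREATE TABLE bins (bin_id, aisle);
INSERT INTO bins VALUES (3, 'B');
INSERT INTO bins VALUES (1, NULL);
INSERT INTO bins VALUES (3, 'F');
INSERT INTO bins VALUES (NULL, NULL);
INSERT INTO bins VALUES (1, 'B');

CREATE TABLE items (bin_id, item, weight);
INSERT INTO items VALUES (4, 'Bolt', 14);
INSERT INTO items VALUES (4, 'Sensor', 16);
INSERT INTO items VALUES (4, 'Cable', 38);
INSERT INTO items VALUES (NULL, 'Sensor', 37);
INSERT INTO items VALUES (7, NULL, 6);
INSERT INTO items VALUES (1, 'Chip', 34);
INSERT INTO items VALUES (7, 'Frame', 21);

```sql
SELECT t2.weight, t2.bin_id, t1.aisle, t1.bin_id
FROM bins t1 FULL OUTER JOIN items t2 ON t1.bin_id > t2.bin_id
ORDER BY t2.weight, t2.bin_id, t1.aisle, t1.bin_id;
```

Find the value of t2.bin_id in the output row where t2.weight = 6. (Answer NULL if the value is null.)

7

FULL OUTER JOIN keeps every row from both sides; unmatched rows get NULL for the other side's columns.
Matching on t1.bin_id > t2.bin_id. A NULL in a compared column never satisfies the condition.
Matched pairs: 2; unmatched t1 rows kept: 3; unmatched t2 rows kept: 6.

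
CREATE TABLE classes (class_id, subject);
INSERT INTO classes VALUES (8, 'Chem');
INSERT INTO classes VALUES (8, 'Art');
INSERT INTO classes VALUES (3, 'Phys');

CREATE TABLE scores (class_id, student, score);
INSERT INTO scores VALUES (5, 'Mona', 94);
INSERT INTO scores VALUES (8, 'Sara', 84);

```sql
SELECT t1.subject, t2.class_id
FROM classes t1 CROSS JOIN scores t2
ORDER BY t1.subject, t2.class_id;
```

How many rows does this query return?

6

CROSS JOIN pairs every row of `classes` with every row of `scores`: 3 × 2 = 6 rows.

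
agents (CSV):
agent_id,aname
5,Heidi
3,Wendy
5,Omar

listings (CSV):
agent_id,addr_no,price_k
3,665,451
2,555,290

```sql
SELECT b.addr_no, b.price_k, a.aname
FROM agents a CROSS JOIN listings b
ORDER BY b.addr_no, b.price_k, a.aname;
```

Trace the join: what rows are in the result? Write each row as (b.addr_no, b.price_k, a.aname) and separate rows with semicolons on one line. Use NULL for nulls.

(555, 290, Heidi); (555, 290, Omar); (555, 290, Wendy); (665, 451, Heidi); (665, 451, Omar); (665, 451, Wendy)

CROSS JOIN pairs every row of `agents` with every row of `listings`: 3 × 2 = 6 rows.
After projecting and ordering:
b.addr_no | b.price_k | a.aname
555 | 290 | Heidi
555 | 290 | Omar
555 | 290 | Wendy
665 | 451 | Heidi
665 | 451 | Omar
665 | 451 | Wendy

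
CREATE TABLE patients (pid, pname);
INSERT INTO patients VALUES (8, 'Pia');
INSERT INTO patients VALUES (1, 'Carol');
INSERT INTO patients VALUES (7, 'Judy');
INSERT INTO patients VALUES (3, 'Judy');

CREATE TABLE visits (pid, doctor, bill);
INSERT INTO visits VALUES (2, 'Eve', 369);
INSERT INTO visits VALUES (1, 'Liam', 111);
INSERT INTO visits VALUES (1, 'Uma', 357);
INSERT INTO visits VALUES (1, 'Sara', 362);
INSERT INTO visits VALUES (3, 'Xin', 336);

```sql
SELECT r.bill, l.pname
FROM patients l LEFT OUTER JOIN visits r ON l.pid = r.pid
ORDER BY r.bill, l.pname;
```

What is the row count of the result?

6

LEFT JOIN keeps every row from `patients`; unmatched rows get NULL for `visits`'s columns.
Matching on l.pid = r.pid.
- pid=8: no r row matches, row kept with r columns NULL.
- pid=1: 3 matching r row(s), so 3 row(s) emitted.
- pid=7: no r row matches, row kept with r columns NULL.
- pid=3: 1 matching r row(s), so 1 row(s) emitted.
Total: 4 matched + 2 padded = 6 rows.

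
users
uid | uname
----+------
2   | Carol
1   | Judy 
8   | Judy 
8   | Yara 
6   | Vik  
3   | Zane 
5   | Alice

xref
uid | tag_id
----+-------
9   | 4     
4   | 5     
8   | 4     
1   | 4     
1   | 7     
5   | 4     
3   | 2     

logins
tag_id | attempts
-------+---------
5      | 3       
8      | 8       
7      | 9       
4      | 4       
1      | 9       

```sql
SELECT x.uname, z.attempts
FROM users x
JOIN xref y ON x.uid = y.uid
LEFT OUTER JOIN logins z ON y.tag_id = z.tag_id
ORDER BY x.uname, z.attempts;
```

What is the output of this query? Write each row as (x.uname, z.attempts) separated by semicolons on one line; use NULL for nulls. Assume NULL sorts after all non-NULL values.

Evaluate left to right. First `users x INNER JOIN xref y` on uid: 6 row(s).
Then LEFT JOIN `logins z` on tag_id: each of those 6 rows is kept; rows whose y.tag_id has no match in z get NULL for z's columns.

(Alice, 4); (Judy, 4); (Judy, 4); (Judy, 9); (Yara, 4); (Zane, NULL)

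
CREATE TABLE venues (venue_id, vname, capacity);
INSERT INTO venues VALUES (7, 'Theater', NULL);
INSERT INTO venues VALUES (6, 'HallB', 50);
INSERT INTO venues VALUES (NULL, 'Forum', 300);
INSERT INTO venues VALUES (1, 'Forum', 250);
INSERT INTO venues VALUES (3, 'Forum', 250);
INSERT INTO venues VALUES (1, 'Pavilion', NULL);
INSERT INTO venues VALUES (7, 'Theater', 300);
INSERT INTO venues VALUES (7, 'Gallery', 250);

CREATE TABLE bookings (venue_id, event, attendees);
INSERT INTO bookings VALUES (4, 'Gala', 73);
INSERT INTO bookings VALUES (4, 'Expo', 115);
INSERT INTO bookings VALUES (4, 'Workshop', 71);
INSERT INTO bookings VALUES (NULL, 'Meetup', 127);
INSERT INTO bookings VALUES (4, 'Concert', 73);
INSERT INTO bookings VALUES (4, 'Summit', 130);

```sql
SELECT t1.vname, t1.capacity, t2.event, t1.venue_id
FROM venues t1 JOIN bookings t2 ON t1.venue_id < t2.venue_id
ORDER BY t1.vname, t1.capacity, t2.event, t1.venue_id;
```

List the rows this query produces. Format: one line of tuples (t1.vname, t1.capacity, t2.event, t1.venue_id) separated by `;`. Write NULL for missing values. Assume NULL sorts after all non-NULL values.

(Forum, 250, Concert, 1); (Forum, 250, Concert, 3); (Forum, 250, Expo, 1); (Forum, 250, Expo, 3); (Forum, 250, Gala, 1); (Forum, 250, Gala, 3); (Forum, 250, Summit, 1); (Forum, 250, Summit, 3); (Forum, 250, Workshop, 1); (Forum, 250, Workshop, 3); (Pavilion, NULL, Concert, 1); (Pavilion, NULL, Expo, 1); (Pavilion, NULL, Gala, 1); (Pavilion, NULL, Summit, 1); (Pavilion, NULL, Workshop, 1)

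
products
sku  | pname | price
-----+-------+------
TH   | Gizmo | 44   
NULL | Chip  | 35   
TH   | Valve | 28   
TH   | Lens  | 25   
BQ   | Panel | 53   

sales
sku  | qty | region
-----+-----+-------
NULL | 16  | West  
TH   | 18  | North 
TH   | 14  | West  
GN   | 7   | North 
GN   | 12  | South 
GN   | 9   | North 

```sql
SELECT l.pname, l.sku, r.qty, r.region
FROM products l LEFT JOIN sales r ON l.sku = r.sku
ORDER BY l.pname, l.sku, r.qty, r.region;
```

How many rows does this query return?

LEFT JOIN keeps every row from `products`; unmatched rows get NULL for `sales`'s columns.
Matching on l.sku = r.sku. A NULL in a compared column never satisfies the condition.
- l[0] sku=TH → 2 match(es) in r → 2 row(s).
- l[1] sku=NULL → no match; kept with NULLs on the r side.
- l[2] sku=TH → 2 match(es) in r → 2 row(s).
- l[3] sku=TH → 2 match(es) in r → 2 row(s).
- l[4] sku=BQ → no match; kept with NULLs on the r side.
Total: 6 matched + 2 padded = 8 rows.

8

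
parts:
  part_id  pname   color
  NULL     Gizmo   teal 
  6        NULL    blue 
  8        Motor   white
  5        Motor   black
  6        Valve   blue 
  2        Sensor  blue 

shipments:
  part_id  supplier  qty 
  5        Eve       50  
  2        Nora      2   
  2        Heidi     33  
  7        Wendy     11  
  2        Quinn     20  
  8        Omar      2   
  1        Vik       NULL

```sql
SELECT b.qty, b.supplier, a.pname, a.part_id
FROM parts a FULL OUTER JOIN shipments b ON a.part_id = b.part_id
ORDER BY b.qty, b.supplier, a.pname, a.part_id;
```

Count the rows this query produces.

FULL OUTER JOIN keeps every row from both sides; unmatched rows get NULL for the other side's columns.
Matching on a.part_id = b.part_id. A NULL in a compared column never satisfies the condition.
- a[0] part_id=NULL → no match; kept with NULLs on the b side.
- a[1] part_id=6 → no match; kept with NULLs on the b side.
- a[2] part_id=8 → 1 match(es) in b → 1 row(s).
- a[3] part_id=5 → 1 match(es) in b → 1 row(s).
- a[4] part_id=6 → no match; kept with NULLs on the b side.
- a[5] part_id=2 → 3 match(es) in b → 3 row(s).
- plus 2 unmatched b row(s), each kept with NULL a columns.
Total: 5 matched + 5 padded = 10 rows.

10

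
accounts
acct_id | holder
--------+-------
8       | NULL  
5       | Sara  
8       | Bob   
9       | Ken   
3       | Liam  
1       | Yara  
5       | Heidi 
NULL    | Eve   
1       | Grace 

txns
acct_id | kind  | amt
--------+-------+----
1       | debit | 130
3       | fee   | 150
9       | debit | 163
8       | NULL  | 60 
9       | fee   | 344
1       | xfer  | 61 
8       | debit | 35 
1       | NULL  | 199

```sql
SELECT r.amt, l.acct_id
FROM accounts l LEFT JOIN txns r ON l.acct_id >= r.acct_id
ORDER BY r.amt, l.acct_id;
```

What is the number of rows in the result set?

39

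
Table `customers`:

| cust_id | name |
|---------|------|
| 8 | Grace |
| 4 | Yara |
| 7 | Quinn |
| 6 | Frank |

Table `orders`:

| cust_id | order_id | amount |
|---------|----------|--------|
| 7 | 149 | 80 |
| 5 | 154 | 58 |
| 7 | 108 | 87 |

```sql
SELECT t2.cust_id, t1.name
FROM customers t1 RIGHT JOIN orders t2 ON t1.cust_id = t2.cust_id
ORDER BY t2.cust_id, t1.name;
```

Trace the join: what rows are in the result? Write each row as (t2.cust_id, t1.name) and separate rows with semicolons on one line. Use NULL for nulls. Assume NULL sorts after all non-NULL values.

RIGHT JOIN keeps every row from `orders`; unmatched rows get NULL for `customers`'s columns.
Matching on t1.cust_id = t2.cust_id.
- cust_id=8: no matching t2 row.
- cust_id=4: no matching t2 row.
- cust_id=7: 2 matching t2 row(s), so 2 row(s) emitted.
- cust_id=6: no matching t2 row.
- plus 1 unmatched t2 row(s), each kept with NULL t1 columns.
After projecting and ordering:
t2.cust_id | t1.name
5 | NULL
7 | Quinn
7 | Quinn

(5, NULL); (7, Quinn); (7, Quinn)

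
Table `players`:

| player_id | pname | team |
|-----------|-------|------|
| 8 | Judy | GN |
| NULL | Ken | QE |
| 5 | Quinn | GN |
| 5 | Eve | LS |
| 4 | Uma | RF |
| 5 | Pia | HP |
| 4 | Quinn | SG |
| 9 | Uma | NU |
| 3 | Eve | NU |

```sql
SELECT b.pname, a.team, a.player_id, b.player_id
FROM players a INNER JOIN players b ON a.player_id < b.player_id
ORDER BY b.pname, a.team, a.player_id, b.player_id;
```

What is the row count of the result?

INNER JOIN keeps only pairs where the ON condition holds.
Matching on a.player_id < b.player_id. A NULL in a compared column never satisfies the condition.
- a[0] player_id=8 → 1 match(es) in b → 1 row(s).
- a[1] player_id=NULL → no match; dropped.
- a[2] player_id=5 → 2 match(es) in b → 2 row(s).
- a[3] player_id=5 → 2 match(es) in b → 2 row(s).
- a[4] player_id=4 → 5 match(es) in b → 5 row(s).
- a[5] player_id=5 → 2 match(es) in b → 2 row(s).
- a[6] player_id=4 → 5 match(es) in b → 5 row(s).
- a[7] player_id=9 → no match; dropped.
- a[8] player_id=3 → 7 match(es) in b → 7 row(s).
Total: 24 rows.

24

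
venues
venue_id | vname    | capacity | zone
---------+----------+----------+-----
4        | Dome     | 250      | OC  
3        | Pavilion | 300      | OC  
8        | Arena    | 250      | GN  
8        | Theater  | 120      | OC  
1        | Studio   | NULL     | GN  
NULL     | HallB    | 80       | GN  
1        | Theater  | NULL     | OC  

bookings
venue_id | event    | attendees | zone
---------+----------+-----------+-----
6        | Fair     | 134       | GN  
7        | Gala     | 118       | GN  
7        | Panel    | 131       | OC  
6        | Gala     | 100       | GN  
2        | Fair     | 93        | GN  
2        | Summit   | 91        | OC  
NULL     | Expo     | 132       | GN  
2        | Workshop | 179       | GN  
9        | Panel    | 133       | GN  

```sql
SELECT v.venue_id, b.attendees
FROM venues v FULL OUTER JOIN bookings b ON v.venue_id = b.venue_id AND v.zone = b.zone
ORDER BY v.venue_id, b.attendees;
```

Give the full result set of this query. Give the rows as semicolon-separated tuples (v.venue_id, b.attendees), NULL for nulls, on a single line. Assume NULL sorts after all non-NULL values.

(1, NULL); (1, NULL); (3, NULL); (4, NULL); (8, NULL); (8, NULL); (NULL, 91); (NULL, 93); (NULL, 100); (NULL, 118); (NULL, 131); (NULL, 132); (NULL, 133); (NULL, 134); (NULL, 179); (NULL, NULL)

FULL OUTER JOIN keeps every row from both sides; unmatched rows get NULL for the other side's columns.
Matching on v.venue_id = b.venue_id AND v.zone = b.zone. A NULL in a compared column never satisfies the condition.
- v (venue_id=4, zone=OC) has no partner → padded with NULL.
- v (venue_id=3, zone=OC) has no partner → padded with NULL.
- v (venue_id=8, zone=GN) has no partner → padded with NULL.
- v (venue_id=8, zone=OC) has no partner → padded with NULL.
- v (venue_id=1, zone=GN) has no partner → padded with NULL.
- v (venue_id=NULL, zone=GN) has no partner → padded with NULL.
- v (venue_id=1, zone=OC) has no partner → padded with NULL.
- 9 row(s) from b found no v partner → padded with NULL.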